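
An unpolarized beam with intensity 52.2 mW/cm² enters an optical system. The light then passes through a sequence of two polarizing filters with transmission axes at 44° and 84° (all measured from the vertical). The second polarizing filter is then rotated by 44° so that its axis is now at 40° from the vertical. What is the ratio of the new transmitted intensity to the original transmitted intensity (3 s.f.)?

Before rotation:
Unpolarized light through the first polarizer → I₁ = ½ I₀, now polarized at 44°.
I₂ = I₁ cos²(84° − 44°) = 0.5 I₀ · cos²(40°) = 0.2934 I₀.
After rotation:
Unpolarized light through the first polarizer → I₁ = ½ I₀, now polarized at 44°.
I₂ = I₁ cos²(40° − 44°) = 0.5 I₀ · cos²(4°) = 0.4976 I₀.
Ratio = 0.4976 / 0.2934 = 1.696.

I_new/I_old ≈ 1.70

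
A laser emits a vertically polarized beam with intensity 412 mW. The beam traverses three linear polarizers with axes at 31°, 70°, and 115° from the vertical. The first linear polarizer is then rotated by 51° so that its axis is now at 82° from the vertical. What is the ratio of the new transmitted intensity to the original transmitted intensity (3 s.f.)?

I_new/I_old ≈ 0.0418

Before rotation:
I₁ = I₀ cos²(31° − 0°) = I₀ cos²(31°) = 0.7347 I₀.
I₂ = I₁ cos²(70° − 31°) = 0.7347 I₀ · cos²(39°) = 0.4437 I₀.
I₃ = I₂ cos²(115° − 70°) = 0.4437 I₀ · cos²(45°) = 0.2219 I₀.
After rotation:
I₁ = I₀ cos²(82° − 0°) = I₀ cos²(82°) = 0.01937 I₀.
I₂ = I₁ cos²(70° − 82°) = 0.01937 I₀ · cos²(12°) = 0.01853 I₀.
I₃ = I₂ cos²(115° − 70°) = 0.01853 I₀ · cos²(45°) = 0.009266 I₀.
Ratio = 0.009266 / 0.2219 = 0.04176.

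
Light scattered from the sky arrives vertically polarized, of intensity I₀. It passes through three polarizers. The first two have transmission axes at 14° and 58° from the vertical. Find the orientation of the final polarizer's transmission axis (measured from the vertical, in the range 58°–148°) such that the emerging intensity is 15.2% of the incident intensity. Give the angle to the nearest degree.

By Malus's law, I₁ = I₀ cos²(14° − 0°) = I₀ cos²(14°) = 0.9415 I₀.
I₂ = I₁ cos²(58° − 14°) = 0.9415 I₀ · cos²(44°) = 0.4872 I₀.
Need I₃/I₀ = 0.152, so cos²(θ − 58°) = 0.152 / 0.4872 = 0.312.
θ − 58° = arccos(√0.312) = 56.0°, giving θ ≈ 58 + 56.0 = 114.0°.

θ ≈ 114°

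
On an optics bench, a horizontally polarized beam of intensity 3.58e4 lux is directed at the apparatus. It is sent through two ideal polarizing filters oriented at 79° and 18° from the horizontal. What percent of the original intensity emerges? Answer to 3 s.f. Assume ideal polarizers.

I₁ = 3.58e4 lux · cos²(79°) = 1303 lux.
I₂ = I₁ · cos²(61°) = 1303 · 0.235 = 306.4 lux.
That is 0.8557% of the incident intensity.

≈ 0.856%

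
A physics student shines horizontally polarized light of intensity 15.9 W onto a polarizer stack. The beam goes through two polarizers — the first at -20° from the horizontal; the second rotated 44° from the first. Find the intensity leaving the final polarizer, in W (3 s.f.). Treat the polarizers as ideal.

By Malus's law, I₁ = 15.9 W · cos²(20°) = 14.04 W.
I₂ = I₁ · cos²(44°) = 14.04 · 0.5174 = 7.265 W.

I ≈ 7.27 W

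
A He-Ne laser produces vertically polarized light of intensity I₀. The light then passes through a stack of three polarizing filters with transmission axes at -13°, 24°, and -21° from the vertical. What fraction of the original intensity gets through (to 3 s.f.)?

≈ 0.303 I₀

I₁ = I₀ cos²(-13° − 0°) = I₀ cos²(13°) = 0.9494 I₀.
I₂ = I₁ cos²(24° + 13°) = 0.9494 I₀ · cos²(37°) = 0.6055 I₀.
I₃ = I₂ cos²(-21° − 24°) = 0.6055 I₀ · cos²(45°) = 0.3028 I₀.
Transmitted fraction = 0.3028.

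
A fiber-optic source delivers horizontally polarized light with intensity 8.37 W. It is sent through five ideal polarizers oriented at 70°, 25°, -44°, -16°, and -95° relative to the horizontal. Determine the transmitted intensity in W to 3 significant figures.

I ≈ 0.00178 W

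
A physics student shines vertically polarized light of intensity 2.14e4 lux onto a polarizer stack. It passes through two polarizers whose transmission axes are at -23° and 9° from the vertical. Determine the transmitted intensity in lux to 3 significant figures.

I ≈ 1.30e4 lux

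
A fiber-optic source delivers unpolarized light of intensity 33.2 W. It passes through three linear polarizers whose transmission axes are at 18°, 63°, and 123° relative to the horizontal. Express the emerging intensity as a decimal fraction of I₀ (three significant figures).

I/I₀ ≈ 0.0625

Unpolarized light through the first polarizer → I₁ = 33.2 W/2 = 16.6 W, polarized at 18°.
I₂ = I₁ · cos²(45°) = 16.6 · 0.5 = 8.3 W.
I₃ = I₂ · cos²(60°) = 8.3 · 0.25 = 2.075 W.
Transmitted fraction = 0.0625.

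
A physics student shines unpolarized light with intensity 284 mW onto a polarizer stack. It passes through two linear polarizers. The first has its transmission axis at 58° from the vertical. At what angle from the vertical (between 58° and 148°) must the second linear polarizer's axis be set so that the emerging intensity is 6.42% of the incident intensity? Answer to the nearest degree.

θ ≈ 127°

Unpolarized light through the first polarizer → I₁ = ½ I₀, now polarized at 58°.
Need I₂/I₀ = 0.0642, so cos²(θ − 58°) = 0.0642 / 0.5 = 0.1284.
θ − 58° = arccos(√0.1284) = 69.0°, giving θ ≈ 58 + 69.0 = 127.0°.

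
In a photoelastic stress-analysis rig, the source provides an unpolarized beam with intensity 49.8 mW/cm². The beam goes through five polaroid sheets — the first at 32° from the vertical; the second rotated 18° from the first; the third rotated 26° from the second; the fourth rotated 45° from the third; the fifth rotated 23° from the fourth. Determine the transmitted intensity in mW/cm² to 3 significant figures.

I ≈ 7.71 mW/cm²

Unpolarized light through the first polarizer → I₁ = 49.8 mW/cm²/2 = 24.9 mW/cm², polarized at 32°.
I₂ = I₁ · cos²(18°) = 24.9 · 0.9045 = 22.52 mW/cm².
I₃ = I₂ · cos²(26°) = 22.52 · 0.8078 = 18.19 mW/cm².
I₄ = I₃ · cos²(45°) = 18.19 · 0.5 = 9.097 mW/cm².
I₅ = I₄ · cos²(23°) = 9.097 · 0.8473 = 7.708 mW/cm².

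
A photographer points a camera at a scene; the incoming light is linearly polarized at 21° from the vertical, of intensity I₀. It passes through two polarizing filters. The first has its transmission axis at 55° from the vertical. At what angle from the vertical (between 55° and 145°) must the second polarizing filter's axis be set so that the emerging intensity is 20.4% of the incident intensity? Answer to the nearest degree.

θ ≈ 112°

I₁ = I₀ cos²(55° − 21°) = I₀ cos²(34°) = 0.6873 I₀.
Need I₂/I₀ = 0.204, so cos²(θ − 55°) = 0.204 / 0.6873 = 0.2968.
θ − 55° = arccos(√0.2968) = 57.0°, giving θ ≈ 55 + 57.0 = 112.0°.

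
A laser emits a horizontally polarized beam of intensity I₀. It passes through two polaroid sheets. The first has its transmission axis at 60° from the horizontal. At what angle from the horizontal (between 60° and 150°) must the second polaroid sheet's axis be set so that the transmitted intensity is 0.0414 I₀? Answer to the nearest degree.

θ ≈ 126°

I₁ = I₀ cos²(60° − 0°) = I₀ cos²(60°) = 0.25 I₀.
Need I₂/I₀ = 0.0414, so cos²(θ − 60°) = 0.0414 / 0.25 = 0.1656.
θ − 60° = arccos(√0.1656) = 66.0°, giving θ ≈ 60 + 66.0 = 126.0°.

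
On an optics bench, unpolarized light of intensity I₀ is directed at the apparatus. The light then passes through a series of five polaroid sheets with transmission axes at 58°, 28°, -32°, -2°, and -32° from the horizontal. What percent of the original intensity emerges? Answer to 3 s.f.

≈ 5.27%

Unpolarized light through the first polarizer → I₁ = ½ I₀, now polarized at 58°.
I₂ = I₁ cos²(28° − 58°) = 0.5 I₀ · cos²(30°) = 0.375 I₀.
I₃ = I₂ cos²(-32° − 28°) = 0.375 I₀ · cos²(60°) = 0.09375 I₀.
I₄ = I₃ cos²(-2° + 32°) = 0.09375 I₀ · cos²(30°) = 0.07031 I₀.
I₅ = I₄ cos²(-32° + 2°) = 0.07031 I₀ · cos²(30°) = 0.05273 I₀.
That is 5.273% of the incident intensity.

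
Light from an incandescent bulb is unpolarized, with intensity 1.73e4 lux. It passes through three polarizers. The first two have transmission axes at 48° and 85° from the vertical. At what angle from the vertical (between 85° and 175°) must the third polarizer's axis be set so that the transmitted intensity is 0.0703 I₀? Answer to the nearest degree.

Unpolarized light through the first polarizer → I₁ = ½ I₀, now polarized at 48°.
I₂ = I₁ cos²(85° − 48°) = 0.5 I₀ · cos²(37°) = 0.3189 I₀.
Need I₃/I₀ = 0.0703, so cos²(θ − 85°) = 0.0703 / 0.3189 = 0.2204.
θ − 85° = arccos(√0.2204) = 62.0°, giving θ ≈ 85 + 62.0 = 147.0°.

θ ≈ 147°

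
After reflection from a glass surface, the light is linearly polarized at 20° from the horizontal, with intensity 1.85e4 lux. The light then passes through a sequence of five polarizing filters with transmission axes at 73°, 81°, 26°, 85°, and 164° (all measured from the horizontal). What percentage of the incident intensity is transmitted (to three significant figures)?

≈ 0.113%

I₁ = 1.85e4 lux · cos²(53°) = 6700 lux.
I₂ = I₁ · cos²(8°) = 6700 · 0.9806 = 6571 lux.
I₃ = I₂ · cos²(55°) = 6571 · 0.329 = 2162 lux.
I₄ = I₃ · cos²(59°) = 2162 · 0.2653 = 573.4 lux.
I₅ = I₄ · cos²(79°) = 573.4 · 0.03641 = 20.88 lux.
That is 0.1128% of the incident intensity.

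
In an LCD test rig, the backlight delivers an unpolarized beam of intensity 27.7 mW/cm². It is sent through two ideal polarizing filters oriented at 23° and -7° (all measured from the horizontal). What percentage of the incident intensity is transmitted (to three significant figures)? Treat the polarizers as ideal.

Unpolarized light through the first polarizer → I₁ = 27.7 mW/cm²/2 = 13.85 mW/cm², polarized at 23°.
I₂ = I₁ · cos²(30°) = 13.85 · 0.75 = 10.39 mW/cm².
That is 37.5% of the incident intensity.

≈ 37.5%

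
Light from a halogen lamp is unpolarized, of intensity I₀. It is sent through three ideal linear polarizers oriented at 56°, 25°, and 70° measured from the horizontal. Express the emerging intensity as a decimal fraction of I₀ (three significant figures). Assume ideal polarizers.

Unpolarized light through the first polarizer → I₁ = ½ I₀, now polarized at 56°.
I₂ = I₁ cos²(25° − 56°) = 0.5 I₀ · cos²(31°) = 0.3674 I₀.
I₃ = I₂ cos²(70° − 25°) = 0.3674 I₀ · cos²(45°) = 0.1837 I₀.
Transmitted fraction = 0.1837.

≈ 0.184 I₀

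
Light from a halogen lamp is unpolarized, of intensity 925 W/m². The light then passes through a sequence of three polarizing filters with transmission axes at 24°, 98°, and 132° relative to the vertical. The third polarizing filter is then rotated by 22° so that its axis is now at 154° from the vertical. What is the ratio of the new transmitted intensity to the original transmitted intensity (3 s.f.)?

Before rotation:
Unpolarized light through the first polarizer → I₁ = ½ I₀, now polarized at 24°.
I₂ = I₁ cos²(98° − 24°) = 0.5 I₀ · cos²(74°) = 0.03799 I₀.
I₃ = I₂ cos²(132° − 98°) = 0.03799 I₀ · cos²(34°) = 0.02611 I₀.
After rotation:
Unpolarized light through the first polarizer → I₁ = ½ I₀, now polarized at 24°.
I₂ = I₁ cos²(98° − 24°) = 0.5 I₀ · cos²(74°) = 0.03799 I₀.
I₃ = I₂ cos²(154° − 98°) = 0.03799 I₀ · cos²(56°) = 0.01188 I₀.
Ratio = 0.01188 / 0.02611 = 0.455.

I_new/I_old ≈ 0.455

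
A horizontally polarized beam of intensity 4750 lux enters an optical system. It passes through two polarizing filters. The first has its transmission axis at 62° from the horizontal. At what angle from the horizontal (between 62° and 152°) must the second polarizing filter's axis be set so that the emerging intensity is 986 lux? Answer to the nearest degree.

I₁ = I₀ cos²(62° − 0°) = I₀ cos²(62°) = 0.2204 I₀.
Target fraction: 986 / 4750 lux = 0.2076 of I₀.
Need I₂/I₀ = 0.2076, so cos²(θ − 62°) = 0.2076 / 0.2204 = 0.9418.
θ − 62° = arccos(√0.9418) = 14.0°, giving θ ≈ 62 + 14.0 = 76.0°.

θ ≈ 76°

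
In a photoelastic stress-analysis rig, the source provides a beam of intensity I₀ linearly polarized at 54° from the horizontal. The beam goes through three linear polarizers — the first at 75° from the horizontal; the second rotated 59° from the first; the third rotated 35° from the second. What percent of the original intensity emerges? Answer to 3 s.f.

≈ 15.5%

I₁ = I₀ cos²(75° − 54°) = I₀ cos²(21°) = 0.8716 I₀.
I₂ = I₁ cos²(59°) = 0.8716 · 0.2653 I₀ = 0.2312 I₀.
I₃ = I₂ cos²(35°) = 0.2312 · 0.671 I₀ = 0.1551 I₀.
That is 15.51% of the incident intensity.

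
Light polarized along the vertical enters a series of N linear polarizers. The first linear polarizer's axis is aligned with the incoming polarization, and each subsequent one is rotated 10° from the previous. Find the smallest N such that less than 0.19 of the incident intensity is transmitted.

N = 56

First polarizer is aligned with the polarization: full transmission.
Each further stage multiplies by cos²(10°) = 0.9698.
After N polarizers: T = 0.9698^(N−1). Require T < 0.19 ⇒ N−1 > ln(0.19)/ln(0.9698) = 54.24, so N−1 ≥ 55 and N = 56.
Check: N=56 gives T = 0.1856 < 0.19; N=55 gives T = 0.1914.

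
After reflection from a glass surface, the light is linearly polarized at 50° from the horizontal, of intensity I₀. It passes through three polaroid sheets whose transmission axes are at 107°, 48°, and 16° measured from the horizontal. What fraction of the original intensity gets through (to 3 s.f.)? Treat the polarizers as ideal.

By Malus's law, I₁ = I₀ cos²(107° − 50°) = I₀ cos²(57°) = 0.2966 I₀.
I₂ = I₁ cos²(48° − 107°) = 0.2966 I₀ · cos²(59°) = 0.07869 I₀.
I₃ = I₂ cos²(16° − 48°) = 0.07869 I₀ · cos²(32°) = 0.05659 I₀.
Transmitted fraction = 0.05659.

≈ 0.0566 I₀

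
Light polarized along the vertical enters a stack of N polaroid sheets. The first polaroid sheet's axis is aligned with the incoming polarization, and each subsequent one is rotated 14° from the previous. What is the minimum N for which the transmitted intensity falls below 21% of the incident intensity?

N = 27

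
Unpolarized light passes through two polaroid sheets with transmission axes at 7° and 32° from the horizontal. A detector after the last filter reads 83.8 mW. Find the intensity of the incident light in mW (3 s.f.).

Unpolarized light through the first polarizer → I₁ = ½ I₀, now polarized at 7°.
I₂ = I₁ cos²(32° − 7°) = 0.5 I₀ · cos²(25°) = 0.4107 I₀.
So 83.8 mW = 0.4107 I₀, giving I₀ = 83.8/0.4107 = 204 mW.

I₀ ≈ 204 mW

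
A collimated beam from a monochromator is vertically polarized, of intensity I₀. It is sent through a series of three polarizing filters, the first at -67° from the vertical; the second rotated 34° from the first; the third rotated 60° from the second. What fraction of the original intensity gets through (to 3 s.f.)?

I₁ = I₀ cos²(-67° − 0°) = I₀ cos²(67°) = 0.1527 I₀.
I₂ = I₁ cos²(34°) = 0.1527 · 0.6873 I₀ = 0.1049 I₀.
I₃ = I₂ cos²(60°) = 0.1049 · 0.25 I₀ = 0.02623 I₀.
Transmitted fraction = 0.02623.

≈ 0.0262 I₀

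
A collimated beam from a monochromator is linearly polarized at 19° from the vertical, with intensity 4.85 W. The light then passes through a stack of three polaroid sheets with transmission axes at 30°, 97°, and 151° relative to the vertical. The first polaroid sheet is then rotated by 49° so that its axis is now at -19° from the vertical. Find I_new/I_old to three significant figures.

I_new/I_old ≈ 0.811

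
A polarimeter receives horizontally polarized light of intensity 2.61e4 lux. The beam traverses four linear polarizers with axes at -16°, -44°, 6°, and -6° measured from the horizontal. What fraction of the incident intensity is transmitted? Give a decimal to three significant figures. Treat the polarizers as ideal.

I/I₀ ≈ 0.285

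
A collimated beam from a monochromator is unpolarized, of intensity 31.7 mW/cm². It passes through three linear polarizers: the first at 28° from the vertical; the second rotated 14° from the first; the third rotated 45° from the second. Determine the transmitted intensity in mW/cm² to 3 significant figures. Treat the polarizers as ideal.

Unpolarized light through the first polarizer → I₁ = 31.7 mW/cm²/2 = 15.85 mW/cm², polarized at 28°.
I₂ = I₁ · cos²(14°) = 15.85 · 0.9415 = 14.92 mW/cm².
I₃ = I₂ · cos²(45°) = 14.92 · 0.5 = 7.461 mW/cm².

I ≈ 7.46 mW/cm²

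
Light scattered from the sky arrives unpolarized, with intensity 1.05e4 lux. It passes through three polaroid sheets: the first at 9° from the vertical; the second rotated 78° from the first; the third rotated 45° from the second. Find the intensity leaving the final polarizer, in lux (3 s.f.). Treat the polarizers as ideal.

I ≈ 113 lux

Unpolarized light through the first polarizer → I₁ = 1.05e4 lux/2 = 5250 lux, polarized at 9°.
I₂ = I₁ · cos²(78°) = 5250 · 0.04323 = 226.9 lux.
I₃ = I₂ · cos²(45°) = 226.9 · 0.5 = 113.5 lux.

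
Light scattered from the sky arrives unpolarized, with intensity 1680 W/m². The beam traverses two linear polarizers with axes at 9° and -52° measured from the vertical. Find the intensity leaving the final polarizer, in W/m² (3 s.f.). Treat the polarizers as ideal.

I ≈ 197 W/m²

Unpolarized light through the first polarizer → I₁ = 1680 W/m²/2 = 840 W/m², polarized at 9°.
I₂ = I₁ · cos²(61°) = 840 · 0.235 = 197.4 W/m².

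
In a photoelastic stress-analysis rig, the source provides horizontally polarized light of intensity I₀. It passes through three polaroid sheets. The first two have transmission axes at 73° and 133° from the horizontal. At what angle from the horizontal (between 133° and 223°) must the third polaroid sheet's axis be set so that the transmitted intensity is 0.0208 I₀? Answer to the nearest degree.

I₁ = I₀ cos²(73° − 0°) = I₀ cos²(73°) = 0.08548 I₀.
I₂ = I₁ cos²(133° − 73°) = 0.08548 I₀ · cos²(60°) = 0.02137 I₀.
Need I₃/I₀ = 0.0208, so cos²(θ − 133°) = 0.0208 / 0.02137 = 0.9733.
θ − 133° = arccos(√0.9733) = 9.4°, giving θ ≈ 133 + 9.4 = 142.4°.

θ ≈ 142°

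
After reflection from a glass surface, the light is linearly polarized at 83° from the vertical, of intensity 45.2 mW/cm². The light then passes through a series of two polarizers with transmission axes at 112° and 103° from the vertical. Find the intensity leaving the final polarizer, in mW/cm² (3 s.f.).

By Malus's law, I₁ = 45.2 mW/cm² · cos²(29°) = 34.58 mW/cm².
I₂ = I₁ · cos²(9°) = 34.58 · 0.9755 = 33.73 mW/cm².

I ≈ 33.7 mW/cm²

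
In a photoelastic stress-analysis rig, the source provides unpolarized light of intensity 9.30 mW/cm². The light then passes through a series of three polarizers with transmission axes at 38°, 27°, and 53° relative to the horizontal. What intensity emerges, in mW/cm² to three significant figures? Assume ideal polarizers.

Unpolarized light through the first polarizer → I₁ = 9.30 mW/cm²/2 = 4.65 mW/cm², polarized at 38°.
I₂ = I₁ · cos²(11°) = 4.65 · 0.9636 = 4.481 mW/cm².
I₃ = I₂ · cos²(26°) = 4.481 · 0.8078 = 3.62 mW/cm².

I ≈ 3.62 mW/cm²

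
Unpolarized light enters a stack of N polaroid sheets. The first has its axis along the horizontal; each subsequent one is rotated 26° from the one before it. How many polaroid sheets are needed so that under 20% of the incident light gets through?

First polarizer halves the unpolarized light: factor 1/2.
Each further stage multiplies by cos²(26°) = 0.8078.
After N polarizers: T = 0.5·0.8078^(N−1). Require T < 0.20 ⇒ N−1 > ln(0.20/0.5)/ln(0.8078) = 4.29, so N−1 ≥ 5 and N = 6.
Check: N=6 gives T = 0.172 < 0.20; N=5 gives T = 0.2129.

N = 6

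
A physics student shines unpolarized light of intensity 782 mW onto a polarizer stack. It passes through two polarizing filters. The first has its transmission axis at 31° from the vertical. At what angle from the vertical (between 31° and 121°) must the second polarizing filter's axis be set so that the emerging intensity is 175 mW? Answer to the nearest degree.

θ ≈ 79°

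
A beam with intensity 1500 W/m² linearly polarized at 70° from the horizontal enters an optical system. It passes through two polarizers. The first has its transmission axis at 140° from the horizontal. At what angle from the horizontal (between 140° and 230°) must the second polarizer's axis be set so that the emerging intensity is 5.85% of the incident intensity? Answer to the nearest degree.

θ ≈ 185°

By Malus's law, I₁ = I₀ cos²(140° − 70°) = I₀ cos²(70°) = 0.117 I₀.
Need I₂/I₀ = 0.0585, so cos²(θ − 140°) = 0.0585 / 0.117 = 0.5001.
θ − 140° = arccos(√0.5001) = 45.0°, giving θ ≈ 140 + 45.0 = 185.0°.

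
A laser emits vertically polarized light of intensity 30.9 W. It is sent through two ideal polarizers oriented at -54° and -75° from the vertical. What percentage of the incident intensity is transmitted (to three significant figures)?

I₁ = 30.9 W · cos²(54°) = 10.68 W.
I₂ = I₁ · cos²(21°) = 10.68 · 0.8716 = 9.305 W.
That is 30.11% of the incident intensity.

≈ 30.1%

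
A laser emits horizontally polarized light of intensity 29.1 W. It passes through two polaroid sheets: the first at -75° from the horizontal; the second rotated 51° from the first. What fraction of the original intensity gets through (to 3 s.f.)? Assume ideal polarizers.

I/I₀ ≈ 0.0265

I₁ = 29.1 W · cos²(75°) = 1.949 W.
I₂ = I₁ · cos²(51°) = 1.949 · 0.396 = 0.772 W.
Transmitted fraction = 0.02653.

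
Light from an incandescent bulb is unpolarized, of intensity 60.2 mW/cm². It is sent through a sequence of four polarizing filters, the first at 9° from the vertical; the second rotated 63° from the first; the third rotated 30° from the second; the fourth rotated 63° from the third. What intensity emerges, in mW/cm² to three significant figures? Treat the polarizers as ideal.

I ≈ 0.959 mW/cm²

Unpolarized light through the first polarizer → I₁ = 60.2 mW/cm²/2 = 30.1 mW/cm², polarized at 9°.
I₂ = I₁ · cos²(63°) = 30.1 · 0.2061 = 6.204 mW/cm².
I₃ = I₂ · cos²(30°) = 6.204 · 0.75 = 4.653 mW/cm².
I₄ = I₃ · cos²(63°) = 4.653 · 0.2061 = 0.959 mW/cm².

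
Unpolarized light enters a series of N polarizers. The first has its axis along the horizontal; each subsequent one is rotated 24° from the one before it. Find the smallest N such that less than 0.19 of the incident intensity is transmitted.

N = 7

First polarizer halves the unpolarized light: factor 1/2.
Each further stage multiplies by cos²(24°) = 0.8346.
After N polarizers: T = 0.5·0.8346^(N−1). Require T < 0.19 ⇒ N−1 > ln(0.19/0.5)/ln(0.8346) = 5.35, so N−1 ≥ 6 and N = 7.
Check: N=7 gives T = 0.1689 < 0.19; N=6 gives T = 0.2024.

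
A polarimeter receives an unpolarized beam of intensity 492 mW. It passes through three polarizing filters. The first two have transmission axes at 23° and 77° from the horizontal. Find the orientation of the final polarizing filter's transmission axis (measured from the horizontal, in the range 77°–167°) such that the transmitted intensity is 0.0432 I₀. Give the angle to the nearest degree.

θ ≈ 137°

Unpolarized light through the first polarizer → I₁ = ½ I₀, now polarized at 23°.
I₂ = I₁ cos²(77° − 23°) = 0.5 I₀ · cos²(54°) = 0.1727 I₀.
Need I₃/I₀ = 0.0432, so cos²(θ − 77°) = 0.0432 / 0.1727 = 0.2501.
θ − 77° = arccos(√0.2501) = 60.0°, giving θ ≈ 77 + 60.0 = 137.0°.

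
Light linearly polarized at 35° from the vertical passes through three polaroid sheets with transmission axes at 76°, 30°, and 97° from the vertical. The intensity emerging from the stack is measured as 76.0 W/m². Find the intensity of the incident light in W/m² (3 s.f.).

I₁ = I₀ cos²(76° − 35°) = I₀ cos²(41°) = 0.5696 I₀.
I₂ = I₁ cos²(30° − 76°) = 0.5696 I₀ · cos²(46°) = 0.2749 I₀.
I₃ = I₂ cos²(97° − 30°) = 0.2749 I₀ · cos²(67°) = 0.04196 I₀.
So 76.0 W/m² = 0.04196 I₀, giving I₀ = 76.0/0.04196 = 1811 W/m².

I₀ ≈ 1810 W/m²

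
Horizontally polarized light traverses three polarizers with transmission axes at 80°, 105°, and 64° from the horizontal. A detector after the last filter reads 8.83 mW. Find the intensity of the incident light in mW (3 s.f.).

I₀ ≈ 626 mW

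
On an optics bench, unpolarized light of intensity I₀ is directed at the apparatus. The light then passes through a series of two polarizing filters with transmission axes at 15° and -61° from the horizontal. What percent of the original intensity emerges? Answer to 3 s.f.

≈ 2.93%

Unpolarized light through the first polarizer → I₁ = ½ I₀, now polarized at 15°.
I₂ = I₁ cos²(-61° − 15°) = 0.5 I₀ · cos²(76°) = 0.02926 I₀.
That is 2.926% of the incident intensity.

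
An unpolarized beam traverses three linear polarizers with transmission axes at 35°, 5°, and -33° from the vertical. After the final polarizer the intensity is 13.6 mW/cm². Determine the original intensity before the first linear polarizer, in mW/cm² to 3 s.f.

Unpolarized light through the first polarizer → I₁ = ½ I₀, now polarized at 35°.
I₂ = I₁ cos²(5° − 35°) = 0.5 I₀ · cos²(30°) = 0.375 I₀.
I₃ = I₂ cos²(-33° − 5°) = 0.375 I₀ · cos²(38°) = 0.2329 I₀.
So 13.6 mW/cm² = 0.2329 I₀, giving I₀ = 13.6/0.2329 = 58.4 mW/cm².

I₀ ≈ 58.4 mW/cm²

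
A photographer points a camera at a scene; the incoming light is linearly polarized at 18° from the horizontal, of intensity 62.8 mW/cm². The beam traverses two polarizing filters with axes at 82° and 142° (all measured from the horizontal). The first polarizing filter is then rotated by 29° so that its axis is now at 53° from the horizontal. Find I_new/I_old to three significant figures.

I_new/I_old ≈ 0.00425

Before rotation:
I₁ = I₀ cos²(82° − 18°) = I₀ cos²(64°) = 0.1922 I₀.
I₂ = I₁ cos²(142° − 82°) = 0.1922 I₀ · cos²(60°) = 0.04804 I₀.
After rotation:
I₁ = I₀ cos²(53° − 18°) = I₀ cos²(35°) = 0.671 I₀.
I₂ = I₁ cos²(142° − 53°) = 0.671 I₀ · cos²(89°) = 0.0002044 I₀.
Ratio = 0.0002044 / 0.04804 = 0.004254.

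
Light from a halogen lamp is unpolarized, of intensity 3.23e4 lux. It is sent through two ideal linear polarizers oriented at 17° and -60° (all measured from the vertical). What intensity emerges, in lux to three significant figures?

I ≈ 817 lux

Unpolarized light through the first polarizer → I₁ = 3.23e4 lux/2 = 1.615e+04 lux, polarized at 17°.
I₂ = I₁ · cos²(77°) = 1.615e+04 · 0.0506 = 817.2 lux.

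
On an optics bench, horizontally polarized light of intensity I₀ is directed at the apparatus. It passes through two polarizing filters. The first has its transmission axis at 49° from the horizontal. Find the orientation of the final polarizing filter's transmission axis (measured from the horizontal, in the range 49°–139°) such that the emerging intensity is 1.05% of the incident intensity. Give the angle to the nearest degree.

I₁ = I₀ cos²(49° − 0°) = I₀ cos²(49°) = 0.4304 I₀.
Need I₂/I₀ = 0.0105, so cos²(θ − 49°) = 0.0105 / 0.4304 = 0.0244.
θ − 49° = arccos(√0.0244) = 81.0°, giving θ ≈ 49 + 81.0 = 130.0°.

θ ≈ 130°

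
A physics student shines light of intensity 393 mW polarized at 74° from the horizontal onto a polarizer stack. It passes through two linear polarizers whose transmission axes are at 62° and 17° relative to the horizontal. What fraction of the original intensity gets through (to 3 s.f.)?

I/I₀ ≈ 0.478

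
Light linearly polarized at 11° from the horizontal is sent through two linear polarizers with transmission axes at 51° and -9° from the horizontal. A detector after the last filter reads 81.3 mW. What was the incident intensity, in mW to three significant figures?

By Malus's law, I₁ = I₀ cos²(51° − 11°) = I₀ cos²(40°) = 0.5868 I₀.
I₂ = I₁ cos²(-9° − 51°) = 0.5868 I₀ · cos²(60°) = 0.1467 I₀.
So 81.3 mW = 0.1467 I₀, giving I₀ = 81.3/0.1467 = 554.2 mW.

I₀ ≈ 554 mW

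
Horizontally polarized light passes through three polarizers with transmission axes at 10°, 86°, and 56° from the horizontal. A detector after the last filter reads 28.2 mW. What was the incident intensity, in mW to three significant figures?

I₀ ≈ 662 mW

I₁ = I₀ cos²(10° − 0°) = I₀ cos²(10°) = 0.9698 I₀.
I₂ = I₁ cos²(86° − 10°) = 0.9698 I₀ · cos²(76°) = 0.05676 I₀.
I₃ = I₂ cos²(56° − 86°) = 0.05676 I₀ · cos²(30°) = 0.04257 I₀.
So 28.2 mW = 0.04257 I₀, giving I₀ = 28.2/0.04257 = 662.4 mW.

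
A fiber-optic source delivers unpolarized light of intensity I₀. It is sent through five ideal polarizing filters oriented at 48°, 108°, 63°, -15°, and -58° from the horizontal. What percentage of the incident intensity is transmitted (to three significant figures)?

Unpolarized light through the first polarizer → I₁ = ½ I₀, now polarized at 48°.
I₂ = I₁ cos²(108° − 48°) = 0.5 I₀ · cos²(60°) = 0.125 I₀.
I₃ = I₂ cos²(63° − 108°) = 0.125 I₀ · cos²(45°) = 0.0625 I₀.
I₄ = I₃ cos²(-15° − 63°) = 0.0625 I₀ · cos²(78°) = 0.002702 I₀.
I₅ = I₄ cos²(-58° + 15°) = 0.002702 I₀ · cos²(43°) = 0.001445 I₀.
That is 0.1445% of the incident intensity.

≈ 0.145%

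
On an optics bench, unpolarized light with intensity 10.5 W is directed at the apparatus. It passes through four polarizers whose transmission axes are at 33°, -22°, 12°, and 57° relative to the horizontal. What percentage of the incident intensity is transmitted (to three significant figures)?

≈ 5.65%

Unpolarized light through the first polarizer → I₁ = 10.5 W/2 = 5.25 W, polarized at 33°.
I₂ = I₁ · cos²(55°) = 5.25 · 0.329 = 1.727 W.
I₃ = I₂ · cos²(34°) = 1.727 · 0.6873 = 1.187 W.
I₄ = I₃ · cos²(45°) = 1.187 · 0.5 = 0.5936 W.
That is 5.653% of the incident intensity.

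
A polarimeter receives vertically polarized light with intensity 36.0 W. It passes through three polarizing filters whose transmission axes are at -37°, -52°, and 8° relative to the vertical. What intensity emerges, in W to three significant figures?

I₁ = 36.0 W · cos²(37°) = 22.96 W.
I₂ = I₁ · cos²(15°) = 22.96 · 0.933 = 21.42 W.
I₃ = I₂ · cos²(60°) = 21.42 · 0.25 = 5.356 W.

I ≈ 5.36 W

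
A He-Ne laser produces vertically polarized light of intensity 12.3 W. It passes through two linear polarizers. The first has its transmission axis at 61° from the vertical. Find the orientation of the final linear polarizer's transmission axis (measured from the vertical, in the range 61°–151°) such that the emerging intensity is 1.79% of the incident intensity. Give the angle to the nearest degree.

θ ≈ 135°

I₁ = I₀ cos²(61° − 0°) = I₀ cos²(61°) = 0.235 I₀.
Need I₂/I₀ = 0.0179, so cos²(θ − 61°) = 0.0179 / 0.235 = 0.07616.
θ − 61° = arccos(√0.07616) = 74.0°, giving θ ≈ 61 + 74.0 = 135.0°.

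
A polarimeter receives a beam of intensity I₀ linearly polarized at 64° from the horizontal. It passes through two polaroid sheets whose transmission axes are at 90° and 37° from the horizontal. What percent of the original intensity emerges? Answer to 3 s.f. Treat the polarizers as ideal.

≈ 29.3%

By Malus's law, I₁ = I₀ cos²(90° − 64°) = I₀ cos²(26°) = 0.8078 I₀.
I₂ = I₁ cos²(37° − 90°) = 0.8078 I₀ · cos²(53°) = 0.2926 I₀.
That is 29.26% of the incident intensity.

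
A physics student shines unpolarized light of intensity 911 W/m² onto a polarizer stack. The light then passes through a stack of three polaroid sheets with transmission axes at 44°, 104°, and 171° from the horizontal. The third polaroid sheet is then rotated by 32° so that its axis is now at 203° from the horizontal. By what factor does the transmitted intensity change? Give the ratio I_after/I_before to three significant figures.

I_new/I_old ≈ 0.160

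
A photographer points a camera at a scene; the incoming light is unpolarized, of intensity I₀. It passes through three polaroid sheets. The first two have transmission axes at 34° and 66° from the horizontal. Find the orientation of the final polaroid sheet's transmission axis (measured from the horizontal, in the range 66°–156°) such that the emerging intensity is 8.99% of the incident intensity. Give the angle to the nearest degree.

θ ≈ 126°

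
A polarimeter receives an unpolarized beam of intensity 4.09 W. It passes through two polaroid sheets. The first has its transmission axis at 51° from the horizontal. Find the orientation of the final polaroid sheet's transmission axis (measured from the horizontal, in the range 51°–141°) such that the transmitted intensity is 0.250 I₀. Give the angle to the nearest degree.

Unpolarized light through the first polarizer → I₁ = ½ I₀, now polarized at 51°.
Need I₂/I₀ = 0.25, so cos²(θ − 51°) = 0.25 / 0.5 = 0.5.
θ − 51° = arccos(√0.5) = 45.0°, giving θ ≈ 51 + 45.0 = 96.0°.

θ ≈ 96°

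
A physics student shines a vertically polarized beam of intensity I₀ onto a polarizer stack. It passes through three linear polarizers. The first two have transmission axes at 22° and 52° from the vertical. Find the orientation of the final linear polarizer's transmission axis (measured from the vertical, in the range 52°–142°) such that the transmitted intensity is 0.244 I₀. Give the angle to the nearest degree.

By Malus's law, I₁ = I₀ cos²(22° − 0°) = I₀ cos²(22°) = 0.8597 I₀.
I₂ = I₁ cos²(52° − 22°) = 0.8597 I₀ · cos²(30°) = 0.6448 I₀.
Need I₃/I₀ = 0.244, so cos²(θ − 52°) = 0.244 / 0.6448 = 0.3784.
θ − 52° = arccos(√0.3784) = 52.0°, giving θ ≈ 52 + 52.0 = 104.0°.

θ ≈ 104°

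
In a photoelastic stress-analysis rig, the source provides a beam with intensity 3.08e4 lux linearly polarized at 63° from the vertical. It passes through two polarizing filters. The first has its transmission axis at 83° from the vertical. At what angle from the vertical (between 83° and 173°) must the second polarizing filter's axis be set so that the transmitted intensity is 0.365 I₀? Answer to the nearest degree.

θ ≈ 133°

I₁ = I₀ cos²(83° − 63°) = I₀ cos²(20°) = 0.883 I₀.
Need I₂/I₀ = 0.365, so cos²(θ − 83°) = 0.365 / 0.883 = 0.4134.
θ − 83° = arccos(√0.4134) = 50.0°, giving θ ≈ 83 + 50.0 = 133.0°.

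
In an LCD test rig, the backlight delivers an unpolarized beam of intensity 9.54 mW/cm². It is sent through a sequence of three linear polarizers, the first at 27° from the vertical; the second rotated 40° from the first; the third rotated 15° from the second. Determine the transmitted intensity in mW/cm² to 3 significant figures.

I ≈ 2.61 mW/cm²

Unpolarized light through the first polarizer → I₁ = 9.54 mW/cm²/2 = 4.77 mW/cm², polarized at 27°.
I₂ = I₁ · cos²(40°) = 4.77 · 0.5868 = 2.799 mW/cm².
I₃ = I₂ · cos²(15°) = 2.799 · 0.933 = 2.612 mW/cm².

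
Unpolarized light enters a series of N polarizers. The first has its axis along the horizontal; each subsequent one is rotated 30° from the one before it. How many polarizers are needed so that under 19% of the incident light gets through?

First polarizer halves the unpolarized light: factor 1/2.
Each further stage multiplies by cos²(30°) = 0.75.
After N polarizers: T = 0.5·0.75^(N−1). Require T < 0.19 ⇒ N−1 > ln(0.19/0.5)/ln(0.75) = 3.36, so N−1 ≥ 4 and N = 5.
Check: N=5 gives T = 0.1582 < 0.19; N=4 gives T = 0.2109.

N = 5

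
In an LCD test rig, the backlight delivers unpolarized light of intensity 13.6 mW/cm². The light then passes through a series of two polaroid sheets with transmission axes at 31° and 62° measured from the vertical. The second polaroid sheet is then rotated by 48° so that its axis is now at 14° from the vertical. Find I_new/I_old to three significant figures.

I_new/I_old ≈ 1.24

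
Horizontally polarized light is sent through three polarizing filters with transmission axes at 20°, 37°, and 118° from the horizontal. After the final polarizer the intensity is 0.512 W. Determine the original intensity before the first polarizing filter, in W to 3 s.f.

I₀ ≈ 25.9 W

By Malus's law, I₁ = I₀ cos²(20° − 0°) = I₀ cos²(20°) = 0.883 I₀.
I₂ = I₁ cos²(37° − 20°) = 0.883 I₀ · cos²(17°) = 0.8075 I₀.
I₃ = I₂ cos²(118° − 37°) = 0.8075 I₀ · cos²(81°) = 0.01976 I₀.
So 0.512 W = 0.01976 I₀, giving I₀ = 0.512/0.01976 = 25.91 W.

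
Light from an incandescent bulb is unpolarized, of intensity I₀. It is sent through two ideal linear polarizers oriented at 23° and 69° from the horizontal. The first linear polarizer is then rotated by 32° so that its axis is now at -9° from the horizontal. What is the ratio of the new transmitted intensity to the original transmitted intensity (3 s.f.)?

Before rotation:
Unpolarized light through the first polarizer → I₁ = ½ I₀, now polarized at 23°.
I₂ = I₁ cos²(69° − 23°) = 0.5 I₀ · cos²(46°) = 0.2413 I₀.
After rotation:
Unpolarized light through the first polarizer → I₁ = ½ I₀, now polarized at -9°.
I₂ = I₁ cos²(69° + 9°) = 0.5 I₀ · cos²(78°) = 0.02161 I₀.
Ratio = 0.02161 / 0.2413 = 0.08958.

I_new/I_old ≈ 0.0896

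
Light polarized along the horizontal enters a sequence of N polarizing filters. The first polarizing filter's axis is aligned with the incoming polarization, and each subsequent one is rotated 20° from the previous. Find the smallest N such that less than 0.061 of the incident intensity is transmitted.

First polarizer is aligned with the polarization: full transmission.
Each further stage multiplies by cos²(20°) = 0.883.
After N polarizers: T = 0.883^(N−1). Require T < 0.061 ⇒ N−1 > ln(0.061)/ln(0.883) = 22.48, so N−1 ≥ 23 and N = 24.
Check: N=24 gives T = 0.05719 < 0.061; N=23 gives T = 0.06477.

N = 24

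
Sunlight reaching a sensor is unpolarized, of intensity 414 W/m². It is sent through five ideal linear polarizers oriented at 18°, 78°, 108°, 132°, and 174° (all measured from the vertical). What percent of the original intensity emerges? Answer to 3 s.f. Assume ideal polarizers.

≈ 4.32%

Unpolarized light through the first polarizer → I₁ = 414 W/m²/2 = 207 W/m², polarized at 18°.
I₂ = I₁ · cos²(60°) = 207 · 0.25 = 51.75 W/m².
I₃ = I₂ · cos²(30°) = 51.75 · 0.75 = 38.81 W/m².
I₄ = I₃ · cos²(24°) = 38.81 · 0.8346 = 32.39 W/m².
I₅ = I₄ · cos²(42°) = 32.39 · 0.5523 = 17.89 W/m².
That is 4.321% of the incident intensity.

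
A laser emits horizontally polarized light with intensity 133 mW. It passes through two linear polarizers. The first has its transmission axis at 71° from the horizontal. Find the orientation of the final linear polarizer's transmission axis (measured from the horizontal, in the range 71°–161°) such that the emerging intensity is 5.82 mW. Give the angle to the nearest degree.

I₁ = I₀ cos²(71° − 0°) = I₀ cos²(71°) = 0.106 I₀.
Target fraction: 5.82 / 133 mW = 0.04376 of I₀.
Need I₂/I₀ = 0.04376, so cos²(θ − 71°) = 0.04376 / 0.106 = 0.4128.
θ − 71° = arccos(√0.4128) = 50.0°, giving θ ≈ 71 + 50.0 = 121.0°.

θ ≈ 121°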